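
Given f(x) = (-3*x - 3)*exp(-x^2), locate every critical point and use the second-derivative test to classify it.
f'(x) = 3*(2*x*(x + 1) - 1)*exp(-x^2)

Solve f'(x) = 0:
  f'(x) = (6*x^2 + 6*x - 3)·exp(-x^2) and exp(-x^2) > 0 for every x, so f'(x) = 0 ⇔ 6*x^2 + 6*x - 3 = 0.
  Factor: 6*x^2 + 6*x - 3 = 3*(2*x^2 + 2*x - 1); 2*x^2 + 2*x - 1 = 0 has no rational roots; quadratic formula: x = (-2 ± √12)/4.
  ⇒ x = -sqrt(3)/2 - 1/2 ≈ -1.3660, -1/2 + sqrt(3)/2 ≈ 0.3660

f''(x) = 6*(-2*x^2*(x + 1) + 3*x + 1)*exp(-x^2)
Second-derivative test at each critical point:
  f''(-1.3660) = -1.6081 < 0 → local maximum
  f''(0.3660) = 9.0892 > 0 → local minimum

Critical points: x = -sqrt(3)/2 - 1/2 ≈ -1.3660 (local maximum); x = -1/2 + sqrt(3)/2 ≈ 0.3660 (local minimum)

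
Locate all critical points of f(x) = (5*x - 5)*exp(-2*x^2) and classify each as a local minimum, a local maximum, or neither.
f'(x) = 5*(-4*x*(x - 1) + 1)*exp(-2*x^2)

Solve f'(x) = 0:
  f'(x) = (-20*x^2 + 20*x + 5)·exp(-2*x^2) and exp(-2*x^2) > 0 for every x, so f'(x) = 0 ⇔ -20*x^2 + 20*x + 5 = 0.
  Factor: -20*x^2 + 20*x + 5 = -5*(4*x^2 - 4*x - 1); 4*x^2 - 4*x - 1 = 0 has no rational roots; quadratic formula: x = (4 ± √32)/8.
  ⇒ x = 1/2 - sqrt(2)/2 ≈ -0.2071, 1/2 + sqrt(2)/2 ≈ 1.2071

f''(x) = 20*(4*x^2*(x - 1) - 3*x + 1)*exp(-2*x^2)
Second-derivative test at each critical point:
  f''(-0.2071) = 25.9590 > 0 → local minimum
  f''(1.2071) = -1.5343 < 0 → local maximum

Critical points: x = 1/2 - sqrt(2)/2 ≈ -0.2071 (local minimum); x = 1/2 + sqrt(2)/2 ≈ 1.2071 (local maximum)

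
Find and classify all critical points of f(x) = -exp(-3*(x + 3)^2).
f'(x) = 6*(x + 3)*exp(-3*(x + 3)^2)

Solve f'(x) = 0:
  f'(x) = (6*x + 18)·exp(-3*(x + 3)^2) and exp(-3*(x + 3)^2) > 0 for every x, so f'(x) = 0 ⇔ 6*x + 18 = 0.
  Factor: 6*x + 18 = 6*(x + 3) = 0.
  ⇒ x = -3

f''(x) = 6*(1 - 6*(x + 3)^2)*exp(-3*(x + 3)^2)
Second-derivative test at each critical point:
  f''(-3) = 6 > 0 → local minimum

Critical points: x = -3 (local minimum)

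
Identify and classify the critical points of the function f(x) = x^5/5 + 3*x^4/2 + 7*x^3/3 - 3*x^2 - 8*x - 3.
f'(x) = x^4 + 6*x^3 + 7*x^2 - 6*x - 8

Solve f'(x) = 0:
  Factor: x^4 + 6*x^3 + 7*x^2 - 6*x - 8 = (x - 1)*(x + 1)*(x + 2)*(x + 4) = 0.
  ⇒ x = -4, -2, -1, 1

f''(x) = 4*x^3 + 18*x^2 + 14*x - 6
Second-derivative test at each critical point:
  f''(-4) = -30 < 0 → local maximum
  f''(-2) = 6 > 0 → local minimum
  f''(-1) = -6 < 0 → local maximum
  f''(1) = 30 > 0 → local minimum

Critical points: x = -4 (local maximum); x = -2 (local minimum); x = -1 (local maximum); x = 1 (local minimum)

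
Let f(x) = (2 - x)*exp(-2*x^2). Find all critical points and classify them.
f'(x) = (4*x*(x - 2) - 1)*exp(-2*x^2)

Solve f'(x) = 0:
  f'(x) = (4*x^2 - 8*x - 1)·exp(-2*x^2) and exp(-2*x^2) > 0 for every x, so f'(x) = 0 ⇔ 4*x^2 - 8*x - 1 = 0.
  4*x^2 - 8*x - 1 = 0 has no rational roots; quadratic formula: x = (8 ± √80)/8.
  ⇒ x = 1 - sqrt(5)/2 ≈ -0.1180, 1 + sqrt(5)/2 ≈ 2.1180

f''(x) = 4*(4*x^2*(2 - x) + 3*x - 2)*exp(-2*x^2)
Second-derivative test at each critical point:
  f''(-0.1180) = -8.6985 < 0 → local maximum
  f''(2.1180) = 0.0011 > 0 → local minimum

Critical points: x = 1 - sqrt(5)/2 ≈ -0.1180 (local maximum); x = 1 + sqrt(5)/2 ≈ 2.1180 (local minimum)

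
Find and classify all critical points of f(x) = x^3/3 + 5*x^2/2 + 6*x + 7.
f'(x) = x^2 + 5*x + 6

Solve f'(x) = 0:
  Factor: x^2 + 5*x + 6 = (x + 2)*(x + 3) = 0.
  ⇒ x = -3, -2

f''(x) = 2*x + 5
Second-derivative test at each critical point:
  f''(-3) = -1 < 0 → local maximum
  f''(-2) = 1 > 0 → local minimum

Critical points: x = -3 (local maximum); x = -2 (local minimum)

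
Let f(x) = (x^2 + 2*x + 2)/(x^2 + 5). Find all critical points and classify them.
f'(x) = 2*(-x^2 + 3*x + 5)/(x^4 + 10*x^2 + 25)

Solve f'(x) = 0:
  f'(x) = -2*(x^2 - 3*x - 5)/(x^2 + 5)^2; the denominator is positive wherever f is defined, so f'(x) = 0 ⇔ -2*x^2 + 6*x + 10 = 0.
  Factor: -2*x^2 + 6*x + 10 = -2*(x^2 - 3*x - 5); x^2 - 3*x - 5 = 0 has no rational roots; quadratic formula: x = (3 ± √29)/2.
  ⇒ x = 3/2 - sqrt(29)/2 ≈ -1.1926, 3/2 + sqrt(29)/2 ≈ 4.1926

f''(x) = 2*(2*x^3 - 9*x^2 - 30*x + 15)/(x^6 + 15*x^4 + 75*x^2 + 125)
Second-derivative test at each critical point:
  f''(-1.1926) = 0.2611 > 0 → local minimum
  f''(4.1926) = -0.0211 < 0 → local maximum

Critical points: x = 3/2 - sqrt(29)/2 ≈ -1.1926 (local minimum); x = 3/2 + sqrt(29)/2 ≈ 4.1926 (local maximum)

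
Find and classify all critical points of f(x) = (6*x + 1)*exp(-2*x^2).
f'(x) = 2*(-2*x*(6*x + 1) + 3)*exp(-2*x^2)

Solve f'(x) = 0:
  f'(x) = (-24*x^2 - 4*x + 6)·exp(-2*x^2) and exp(-2*x^2) > 0 for every x, so f'(x) = 0 ⇔ -24*x^2 - 4*x + 6 = 0.
  Factor: -24*x^2 - 4*x + 6 = -2*(12*x^2 + 2*x - 3); 12*x^2 + 2*x - 3 = 0 has no rational roots; quadratic formula: x = (-2 ± √148)/24.
  ⇒ x = -sqrt(37)/12 - 1/12 ≈ -0.5902, -1/12 + sqrt(37)/12 ≈ 0.4236

f''(x) = 4*(4*x^2*(6*x + 1) - 18*x - 1)*exp(-2*x^2)
Second-derivative test at each critical point:
  f''(-0.5902) = 12.1219 > 0 → local minimum
  f''(0.4236) = -16.9954 < 0 → local maximum

Critical points: x = -sqrt(37)/12 - 1/12 ≈ -0.5902 (local minimum); x = -1/12 + sqrt(37)/12 ≈ 0.4236 (local maximum)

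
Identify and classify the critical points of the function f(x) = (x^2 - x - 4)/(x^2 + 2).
f'(x) = (x^2 + 12*x - 2)/(x^4 + 4*x^2 + 4)

Solve f'(x) = 0:
  f'(x) = (x^2 + 12*x - 2)/(x^2 + 2)^2; the denominator is positive wherever f is defined, so f'(x) = 0 ⇔ x^2 + 12*x - 2 = 0.
  x^2 + 12*x - 2 = 0 has no rational roots; quadratic formula: x = (-12 ± √152)/2.
  ⇒ x = -sqrt(38) - 6 ≈ -12.1644, -6 + sqrt(38) ≈ 0.1644

f''(x) = 2*(-x^3 - 18*x^2 + 6*x + 12)/(x^6 + 6*x^4 + 12*x^2 + 8)
Second-derivative test at each critical point:
  f''(-12.1644) = -0.0005 < 0 → local maximum
  f''(0.1644) = 3.0005 > 0 → local minimum

Critical points: x = -sqrt(38) - 6 ≈ -12.1644 (local maximum); x = -6 + sqrt(38) ≈ 0.1644 (local minimum)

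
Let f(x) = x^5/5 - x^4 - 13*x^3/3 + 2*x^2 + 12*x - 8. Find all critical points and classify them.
f'(x) = x^4 - 4*x^3 - 13*x^2 + 4*x + 12

Solve f'(x) = 0:
  Factor: x^4 - 4*x^3 - 13*x^2 + 4*x + 12 = (x - 6)*(x - 1)*(x + 1)*(x + 2) = 0.
  ⇒ x = -2, -1, 1, 6

f''(x) = 4*x^3 - 12*x^2 - 26*x + 4
Second-derivative test at each critical point:
  f''(-2) = -24 < 0 → local maximum
  f''(-1) = 14 > 0 → local minimum
  f''(1) = -30 < 0 → local maximum
  f''(6) = 280 > 0 → local minimum

Critical points: x = -2 (local maximum); x = -1 (local minimum); x = 1 (local maximum); x = 6 (local minimum)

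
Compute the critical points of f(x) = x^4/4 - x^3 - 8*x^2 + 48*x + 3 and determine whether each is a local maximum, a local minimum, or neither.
f'(x) = x^3 - 3*x^2 - 16*x + 48

Solve f'(x) = 0:
  Factor: x^3 - 3*x^2 - 16*x + 48 = (x - 4)*(x - 3)*(x + 4) = 0.
  ⇒ x = -4, 3, 4

f''(x) = 3*x^2 - 6*x - 16
Second-derivative test at each critical point:
  f''(-4) = 56 > 0 → local minimum
  f''(3) = -7 < 0 → local maximum
  f''(4) = 8 > 0 → local minimum

Critical points: x = -4 (local minimum); x = 3 (local maximum); x = 4 (local minimum)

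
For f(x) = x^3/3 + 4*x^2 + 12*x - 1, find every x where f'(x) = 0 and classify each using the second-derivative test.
f'(x) = x^2 + 8*x + 12

Solve f'(x) = 0:
  Factor: x^2 + 8*x + 12 = (x + 2)*(x + 6) = 0.
  ⇒ x = -6, -2

f''(x) = 2*x + 8
Second-derivative test at each critical point:
  f''(-6) = -4 < 0 → local maximum
  f''(-2) = 4 > 0 → local minimum

Critical points: x = -6 (local maximum); x = -2 (local minimum)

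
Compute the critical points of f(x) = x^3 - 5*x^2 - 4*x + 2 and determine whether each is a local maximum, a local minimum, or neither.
f'(x) = 3*x^2 - 10*x - 4

Solve f'(x) = 0:
  3*x^2 - 10*x - 4 = 0 has no rational roots; quadratic formula: x = (10 ± √148)/6.
  ⇒ x = 5/3 - sqrt(37)/3 ≈ -0.3609, 5/3 + sqrt(37)/3 ≈ 3.6943

f''(x) = 6*x - 10
Second-derivative test at each critical point:
  f''(-0.3609) = -12.1655 < 0 → local maximum
  f''(3.6943) = 12.1655 > 0 → local minimum

Critical points: x = 5/3 - sqrt(37)/3 ≈ -0.3609 (local maximum); x = 5/3 + sqrt(37)/3 ≈ 3.6943 (local minimum)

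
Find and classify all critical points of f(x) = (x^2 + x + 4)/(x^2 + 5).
f'(x) = (-x^2 + 2*x + 5)/(x^4 + 10*x^2 + 25)

Solve f'(x) = 0:
  f'(x) = -(x^2 - 2*x - 5)/(x^2 + 5)^2; the denominator is positive wherever f is defined, so f'(x) = 0 ⇔ -x^2 + 2*x + 5 = 0.
  x^2 - 2*x - 5 = 0 has no rational roots; quadratic formula: x = (2 ± √24)/2.
  ⇒ x = 1 - sqrt(6) ≈ -1.4495, 1 + sqrt(6) ≈ 3.4495

f''(x) = 2*(x^3 - 3*x^2 - 15*x + 5)/(x^6 + 15*x^4 + 75*x^2 + 125)
Second-derivative test at each critical point:
  f''(-1.4495) = 0.0972 > 0 → local minimum
  f''(3.4495) = -0.0172 < 0 → local maximum

Critical points: x = 1 - sqrt(6) ≈ -1.4495 (local minimum); x = 1 + sqrt(6) ≈ 3.4495 (local maximum)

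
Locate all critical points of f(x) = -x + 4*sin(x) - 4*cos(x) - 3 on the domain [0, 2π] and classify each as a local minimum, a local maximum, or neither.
f'(x) = 4*sqrt(2)*sin(x + pi/4) - 1

Solve f'(x) = 0 on [0, 2π]:
  f'(x) = 0 ⇔ 4*sin(x) + 4*cos(x) = 1. Write the left side as R·cos(x + φ) with R = √(4² + (-4)²) = 4*sqrt(2), cos φ = sqrt(2)/2, sin φ = -sqrt(2)/2; then cos(x + φ) = sqrt(2)/8. Solve for x and keep the solutions lying in [0, 2π].
  ⇒ x = atan((1 + sqrt(31))/(1 - sqrt(31))) + pi ≈ 2.1785, atan((1 - sqrt(31))/(1 + sqrt(31))) + 2*pi ≈ 5.6755

f''(x) = 4*sqrt(2)*cos(x + pi/4)
Second-derivative test at each critical point:
  f''(2.1785) = -5.5678 < 0 → local maximum
  f''(5.6755) = 5.5678 > 0 → local minimum

Critical points: x = atan((1 + sqrt(31))/(1 - sqrt(31))) + pi ≈ 2.1785 (local maximum); x = atan((1 - sqrt(31))/(1 + sqrt(31))) + 2*pi ≈ 5.6755 (local minimum)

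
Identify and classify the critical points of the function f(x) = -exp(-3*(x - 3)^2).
f'(x) = 6*(x - 3)*exp(-3*(x - 3)^2)

Solve f'(x) = 0:
  f'(x) = (6*x - 18)·exp(-3*(x - 3)^2) and exp(-3*(x - 3)^2) > 0 for every x, so f'(x) = 0 ⇔ 6*x - 18 = 0.
  Factor: 6*x - 18 = 6*(x - 3) = 0.
  ⇒ x = 3

f''(x) = 6*(1 - 6*(x - 3)^2)*exp(-3*(x - 3)^2)
Second-derivative test at each critical point:
  f''(3) = 6 > 0 → local minimum

Critical points: x = 3 (local minimum)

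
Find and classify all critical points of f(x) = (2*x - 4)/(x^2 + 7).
f'(x) = 2*(x^2 - 2*x*(x - 2) + 7)/(x^2 + 7)^2

Solve f'(x) = 0:
  f'(x) = -2*(x^2 - 4*x - 7)/(x^2 + 7)^2; the denominator is positive wherever f is defined, so f'(x) = 0 ⇔ -2*x^2 + 8*x + 14 = 0.
  Factor: -2*x^2 + 8*x + 14 = -2*(x^2 - 4*x - 7); x^2 - 4*x - 7 = 0 has no rational roots; quadratic formula: x = (4 ± √44)/2.
  ⇒ x = 2 - sqrt(11) ≈ -1.3166, 2 + sqrt(11) ≈ 5.3166

f''(x) = 4*(4*x^2*(x - 2) + (2 - 3*x)*(x^2 + 7))/(x^2 + 7)^3
Second-derivative test at each critical point:
  f''(-1.3166) = 0.1739 > 0 → local minimum
  f''(5.3166) = -0.0107 < 0 → local maximum

Critical points: x = 2 - sqrt(11) ≈ -1.3166 (local minimum); x = 2 + sqrt(11) ≈ 5.3166 (local maximum)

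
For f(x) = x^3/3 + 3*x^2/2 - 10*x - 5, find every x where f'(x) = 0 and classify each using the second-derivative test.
f'(x) = x^2 + 3*x - 10

Solve f'(x) = 0:
  Factor: x^2 + 3*x - 10 = (x - 2)*(x + 5) = 0.
  ⇒ x = -5, 2

f''(x) = 2*x + 3
Second-derivative test at each critical point:
  f''(-5) = -7 < 0 → local maximum
  f''(2) = 7 > 0 → local minimum

Critical points: x = -5 (local maximum); x = 2 (local minimum)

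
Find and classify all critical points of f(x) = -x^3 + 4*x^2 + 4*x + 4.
f'(x) = -3*x^2 + 8*x + 4

Solve f'(x) = 0:
  3*x^2 - 8*x - 4 = 0 has no rational roots; quadratic formula: x = (8 ± √112)/6.
  ⇒ x = 4/3 - 2*sqrt(7)/3 ≈ -0.4305, 4/3 + 2*sqrt(7)/3 ≈ 3.0972

f''(x) = 8 - 6*x
Second-derivative test at each critical point:
  f''(-0.4305) = 10.5830 > 0 → local minimum
  f''(3.0972) = -10.5830 < 0 → local maximum

Critical points: x = 4/3 - 2*sqrt(7)/3 ≈ -0.4305 (local minimum); x = 4/3 + 2*sqrt(7)/3 ≈ 3.0972 (local maximum)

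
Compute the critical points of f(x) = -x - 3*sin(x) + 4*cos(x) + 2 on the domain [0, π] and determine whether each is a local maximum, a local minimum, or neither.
f'(x) = -4*sin(x) - 3*cos(x) - 1

Solve f'(x) = 0 on [0, π]:
  f'(x) = 0 ⇔ -4*sin(x) - 3*cos(x) = 1. Write the left side as R·cos(x + φ) with R = √((-3)² + 4²) = 5, cos φ = -3/5, sin φ = 4/5; then cos(x + φ) = 1/5. Solve for x and keep the solutions lying in [0, π].
  ⇒ x = atan((-4 + 6*sqrt(6))/(-8*sqrt(6) - 3)) + pi ≈ 2.6994

f''(x) = 3*sin(x) - 4*cos(x)
Second-derivative test at each critical point:
  f''(2.6994) = 4.8990 > 0 → local minimum

Critical points: x = atan((-4 + 6*sqrt(6))/(-8*sqrt(6) - 3)) + pi ≈ 2.6994 (local minimum)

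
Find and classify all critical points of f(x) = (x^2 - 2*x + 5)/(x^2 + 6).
f'(x) = 2*(x^2 + x - 6)/(x^4 + 12*x^2 + 36)

Solve f'(x) = 0:
  f'(x) = 2*(x - 2)*(x + 3)/(x^2 + 6)^2; the denominator is positive wherever f is defined, so f'(x) = 0 ⇔ 2*x^2 + 2*x - 12 = 0.
  Factor: 2*x^2 + 2*x - 12 = 2*(x - 2)*(x + 3) = 0.
  ⇒ x = -3, 2

f''(x) = 2*(-2*x^3 - 3*x^2 + 36*x + 6)/(x^6 + 18*x^4 + 108*x^2 + 216)
Second-derivative test at each critical point:
  f''(-3) = -2/45 < 0 → local maximum
  f''(2) = 1/10 > 0 → local minimum

Critical points: x = -3 (local maximum); x = 2 (local minimum)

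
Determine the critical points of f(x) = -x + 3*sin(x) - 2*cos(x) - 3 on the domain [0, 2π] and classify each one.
f'(x) = 2*sin(x) + 3*cos(x) - 1

Solve f'(x) = 0 on [0, 2π]:
  f'(x) = 0 ⇔ 2*sin(x) + 3*cos(x) = 1. Write the left side as R·cos(x + φ) with R = √(3² + (-2)²) = sqrt(13), cos φ = 3*sqrt(13)/13, sin φ = -2*sqrt(13)/13; then cos(x + φ) = sqrt(13)/13. Solve for x and keep the solutions lying in [0, 2π].
  ⇒ x = atan((2 + 6*sqrt(3))/(3 - 4*sqrt(3))) + pi ≈ 1.8778, atan((2 - 6*sqrt(3))/(3 + 4*sqrt(3))) + 2*pi ≈ 5.5814

f''(x) = -3*sin(x) + 2*cos(x)
Second-derivative test at each critical point:
  f''(1.8778) = -3.4641 < 0 → local maximum
  f''(5.5814) = 3.4641 > 0 → local minimum

Critical points: x = atan((2 + 6*sqrt(3))/(3 - 4*sqrt(3))) + pi ≈ 1.8778 (local maximum); x = atan((2 - 6*sqrt(3))/(3 + 4*sqrt(3))) + 2*pi ≈ 5.5814 (local minimum)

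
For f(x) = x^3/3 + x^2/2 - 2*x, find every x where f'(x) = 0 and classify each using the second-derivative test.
f'(x) = x^2 + x - 2

Solve f'(x) = 0:
  Factor: x^2 + x - 2 = (x - 1)*(x + 2) = 0.
  ⇒ x = -2, 1

f''(x) = 2*x + 1
Second-derivative test at each critical point:
  f''(-2) = -3 < 0 → local maximum
  f''(1) = 3 > 0 → local minimum

Critical points: x = -2 (local maximum); x = 1 (local minimum)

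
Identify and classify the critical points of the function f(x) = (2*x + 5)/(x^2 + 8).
f'(x) = 2*(-x^2 - 5*x + 8)/(x^4 + 16*x^2 + 64)

Solve f'(x) = 0:
  f'(x) = -2*(x^2 + 5*x - 8)/(x^2 + 8)^2; the denominator is positive wherever f is defined, so f'(x) = 0 ⇔ -2*x^2 - 10*x + 16 = 0.
  Factor: -2*x^2 - 10*x + 16 = -2*(x^2 + 5*x - 8); x^2 + 5*x - 8 = 0 has no rational roots; quadratic formula: x = (-5 ± √57)/2.
  ⇒ x = -sqrt(57)/2 - 5/2 ≈ -6.2749, -5/2 + sqrt(57)/2 ≈ 1.2749

f''(x) = 2*(4*x^2*(2*x + 5) - (6*x + 5)*(x^2 + 8))/(x^2 + 8)^3
Second-derivative test at each critical point:
  f''(-6.2749) = 0.0067 > 0 → local minimum
  f''(1.2749) = -0.1630 < 0 → local maximum

Critical points: x = -sqrt(57)/2 - 5/2 ≈ -6.2749 (local minimum); x = -5/2 + sqrt(57)/2 ≈ 1.2749 (local maximum)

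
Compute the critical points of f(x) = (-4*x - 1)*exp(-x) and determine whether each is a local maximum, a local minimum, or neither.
f'(x) = (4*x - 3)*exp(-x)

Solve f'(x) = 0:
  f'(x) = (4*x - 3)·exp(-x) and exp(-x) > 0 for every x, so f'(x) = 0 ⇔ 4*x - 3 = 0.
  4*x - 3 = 0.
  ⇒ x = 3/4

f''(x) = (7 - 4*x)*exp(-x)
Second-derivative test at each critical point:
  f''(3/4) = 1.8895 > 0 → local minimum

Critical points: x = 3/4 (local minimum)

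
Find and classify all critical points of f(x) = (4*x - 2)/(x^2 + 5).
f'(x) = 4*(-x^2 + x + 5)/(x^4 + 10*x^2 + 25)

Solve f'(x) = 0:
  f'(x) = -4*(x^2 - x - 5)/(x^2 + 5)^2; the denominator is positive wherever f is defined, so f'(x) = 0 ⇔ -4*x^2 + 4*x + 20 = 0.
  Factor: -4*x^2 + 4*x + 20 = -4*(x^2 - x - 5); x^2 - x - 5 = 0 has no rational roots; quadratic formula: x = (1 ± √21)/2.
  ⇒ x = 1/2 - sqrt(21)/2 ≈ -1.7913, 1/2 + sqrt(21)/2 ≈ 2.7913

f''(x) = 4*(4*x^2*(2*x - 1) + (1 - 6*x)*(x^2 + 5))/(x^2 + 5)^3
Second-derivative test at each critical point:
  f''(-1.7913) = 0.2720 > 0 → local minimum
  f''(2.7913) = -0.1120 < 0 → local maximum

Critical points: x = 1/2 - sqrt(21)/2 ≈ -1.7913 (local minimum); x = 1/2 + sqrt(21)/2 ≈ 2.7913 (local maximum)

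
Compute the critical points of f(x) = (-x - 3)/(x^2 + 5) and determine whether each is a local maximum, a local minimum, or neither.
f'(x) = (-x^2 + 2*x*(x + 3) - 5)/(x^2 + 5)^2

Solve f'(x) = 0:
  f'(x) = (x^2 + 6*x - 5)/(x^2 + 5)^2; the denominator is positive wherever f is defined, so f'(x) = 0 ⇔ x^2 + 6*x - 5 = 0.
  x^2 + 6*x - 5 = 0 has no rational roots; quadratic formula: x = (-6 ± √56)/2.
  ⇒ x = -sqrt(14) - 3 ≈ -6.7417, -3 + sqrt(14) ≈ 0.7417

f''(x) = 2*(-4*x^2*(x + 3) + 3*(x + 1)*(x^2 + 5))/(x^2 + 5)^3
Second-derivative test at each critical point:
  f''(-6.7417) = -0.0029 < 0 → local maximum
  f''(0.7417) = 0.2429 > 0 → local minimum

Critical points: x = -sqrt(14) - 3 ≈ -6.7417 (local maximum); x = -3 + sqrt(14) ≈ 0.7417 (local minimum)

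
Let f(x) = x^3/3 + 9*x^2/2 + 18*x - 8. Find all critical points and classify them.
f'(x) = x^2 + 9*x + 18

Solve f'(x) = 0:
  Factor: x^2 + 9*x + 18 = (x + 3)*(x + 6) = 0.
  ⇒ x = -6, -3

f''(x) = 2*x + 9
Second-derivative test at each critical point:
  f''(-6) = -3 < 0 → local maximum
  f''(-3) = 3 > 0 → local minimum

Critical points: x = -6 (local maximum); x = -3 (local minimum)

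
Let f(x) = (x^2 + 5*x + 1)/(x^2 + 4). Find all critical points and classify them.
f'(x) = (-5*x^2 + 6*x + 20)/(x^4 + 8*x^2 + 16)

Solve f'(x) = 0:
  f'(x) = -(5*x^2 - 6*x - 20)/(x^2 + 4)^2; the denominator is positive wherever f is defined, so f'(x) = 0 ⇔ -5*x^2 + 6*x + 20 = 0.
  5*x^2 - 6*x - 20 = 0 has no rational roots; quadratic formula: x = (6 ± √436)/10.
  ⇒ x = 3/5 - sqrt(109)/5 ≈ -1.4881, 3/5 + sqrt(109)/5 ≈ 2.6881

f''(x) = 2*(5*x^3 - 9*x^2 - 60*x + 12)/(x^6 + 12*x^4 + 48*x^2 + 64)
Second-derivative test at each critical point:
  f''(-1.4881) = 0.5407 > 0 → local minimum
  f''(2.6881) = -0.1657 < 0 → local maximum

Critical points: x = 3/5 - sqrt(109)/5 ≈ -1.4881 (local minimum); x = 3/5 + sqrt(109)/5 ≈ 2.6881 (local maximum)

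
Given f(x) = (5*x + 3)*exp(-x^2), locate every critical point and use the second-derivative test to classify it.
f'(x) = (-2*x*(5*x + 3) + 5)*exp(-x^2)

Solve f'(x) = 0:
  f'(x) = (-10*x^2 - 6*x + 5)·exp(-x^2) and exp(-x^2) > 0 for every x, so f'(x) = 0 ⇔ -10*x^2 - 6*x + 5 = 0.
  10*x^2 + 6*x - 5 = 0 has no rational roots; quadratic formula: x = (-6 ± √236)/20.
  ⇒ x = -sqrt(59)/10 - 3/10 ≈ -1.0681, -3/10 + sqrt(59)/10 ≈ 0.4681

f''(x) = 2*(2*x^2*(5*x + 3) - 15*x - 3)*exp(-x^2)
Second-derivative test at each critical point:
  f''(-1.0681) = 4.9089 > 0 → local minimum
  f''(0.4681) = -12.3392 < 0 → local maximum

Critical points: x = -sqrt(59)/10 - 3/10 ≈ -1.0681 (local minimum); x = -3/10 + sqrt(59)/10 ≈ 0.4681 (local maximum)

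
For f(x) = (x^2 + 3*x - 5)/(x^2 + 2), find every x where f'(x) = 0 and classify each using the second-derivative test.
f'(x) = (-3*x^2 + 14*x + 6)/(x^4 + 4*x^2 + 4)

Solve f'(x) = 0:
  f'(x) = -(3*x^2 - 14*x - 6)/(x^2 + 2)^2; the denominator is positive wherever f is defined, so f'(x) = 0 ⇔ -3*x^2 + 14*x + 6 = 0.
  3*x^2 - 14*x - 6 = 0 has no rational roots; quadratic formula: x = (14 ± √268)/6.
  ⇒ x = 7/3 - sqrt(67)/3 ≈ -0.3951, 7/3 + sqrt(67)/3 ≈ 5.0618

f''(x) = 2*(3*x^3 - 21*x^2 - 18*x + 14)/(x^6 + 6*x^4 + 12*x^2 + 8)
Second-derivative test at each critical point:
  f''(-0.3951) = 3.5215 > 0 → local minimum
  f''(5.0618) = -0.0215 < 0 → local maximum

Critical points: x = 7/3 - sqrt(67)/3 ≈ -0.3951 (local minimum); x = 7/3 + sqrt(67)/3 ≈ 5.0618 (local maximum)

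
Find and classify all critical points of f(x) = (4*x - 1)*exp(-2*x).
f'(x) = 2*(3 - 4*x)*exp(-2*x)

Solve f'(x) = 0:
  f'(x) = (6 - 8*x)·exp(-2*x) and exp(-2*x) > 0 for every x, so f'(x) = 0 ⇔ 6 - 8*x = 0.
  Factor: 6 - 8*x = -2*(4*x - 3) = 0.
  ⇒ x = 3/4

f''(x) = 4*(4*x - 5)*exp(-2*x)
Second-derivative test at each critical point:
  f''(3/4) = -1.7850 < 0 → local maximum

Critical points: x = 3/4 (local maximum)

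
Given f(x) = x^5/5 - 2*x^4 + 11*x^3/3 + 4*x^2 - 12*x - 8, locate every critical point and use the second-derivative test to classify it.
f'(x) = x^4 - 8*x^3 + 11*x^2 + 8*x - 12

Solve f'(x) = 0:
  Factor: x^4 - 8*x^3 + 11*x^2 + 8*x - 12 = (x - 6)*(x - 2)*(x - 1)*(x + 1) = 0.
  ⇒ x = -1, 1, 2, 6

f''(x) = 4*x^3 - 24*x^2 + 22*x + 8
Second-derivative test at each critical point:
  f''(-1) = -42 < 0 → local maximum
  f''(1) = 10 > 0 → local minimum
  f''(2) = -12 < 0 → local maximum
  f''(6) = 140 > 0 → local minimum

Critical points: x = -1 (local maximum); x = 1 (local minimum); x = 2 (local maximum); x = 6 (local minimum)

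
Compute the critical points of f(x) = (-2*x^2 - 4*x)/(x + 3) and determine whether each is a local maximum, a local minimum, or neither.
f'(x) = 2*(-x^2 - 6*x - 6)/(x^2 + 6*x + 9)

Solve f'(x) = 0:
  f'(x) = -2*(x^2 + 6*x + 6)/(x + 3)^2; the denominator is positive wherever f is defined, so f'(x) = 0 ⇔ -2*x^2 - 12*x - 12 = 0.
  Factor: -2*x^2 - 12*x - 12 = -2*(x^2 + 6*x + 6); x^2 + 6*x + 6 = 0 has no rational roots; quadratic formula: x = (-6 ± √12)/2.
  ⇒ x = -3 - sqrt(3) ≈ -4.7321, -3 + sqrt(3) ≈ -1.2679

f''(x) = -12/(x^3 + 9*x^2 + 27*x + 27)
Second-derivative test at each critical point:
  f''(-4.7321) = 2.3094 > 0 → local minimum
  f''(-1.2679) = -2.3094 < 0 → local maximum

Critical points: x = -3 - sqrt(3) ≈ -4.7321 (local minimum); x = -3 + sqrt(3) ≈ -1.2679 (local maximum)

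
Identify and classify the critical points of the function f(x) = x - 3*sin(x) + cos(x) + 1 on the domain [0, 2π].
f'(x) = -sin(x) - 3*cos(x) + 1

Solve f'(x) = 0 on [0, 2π]:
  f'(x) = 0 ⇔ -sin(x) - 3*cos(x) = -1. Write the left side as R·cos(x + φ) with R = √((-3)² + 1²) = sqrt(10), cos φ = -3*sqrt(10)/10, sin φ = sqrt(10)/10; then cos(x + φ) = -sqrt(10)/10. Solve for x and keep the solutions lying in [0, 2π].
  ⇒ x = pi/2 ≈ 1.5708, -atan(4/3) + 2*pi ≈ 5.3559

f''(x) = 3*sin(x) - cos(x)
Second-derivative test at each critical point:
  f''(1.5708) = 3 > 0 → local minimum
  f''(5.3559) = -3 < 0 → local maximum

Critical points: x = pi/2 ≈ 1.5708 (local minimum); x = -atan(4/3) + 2*pi ≈ 5.3559 (local maximum)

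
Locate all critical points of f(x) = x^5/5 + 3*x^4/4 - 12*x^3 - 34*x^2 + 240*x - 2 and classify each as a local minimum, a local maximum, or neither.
f'(x) = x^4 + 3*x^3 - 36*x^2 - 68*x + 240

Solve f'(x) = 0:
  Factor: x^4 + 3*x^3 - 36*x^2 - 68*x + 240 = (x - 5)*(x - 2)*(x + 4)*(x + 6) = 0.
  ⇒ x = -6, -4, 2, 5

f''(x) = 4*x^3 + 9*x^2 - 72*x - 68
Second-derivative test at each critical point:
  f''(-6) = -176 < 0 → local maximum
  f''(-4) = 108 > 0 → local minimum
  f''(2) = -144 < 0 → local maximum
  f''(5) = 297 > 0 → local minimum

Critical points: x = -6 (local maximum); x = -4 (local minimum); x = 2 (local maximum); x = 5 (local minimum)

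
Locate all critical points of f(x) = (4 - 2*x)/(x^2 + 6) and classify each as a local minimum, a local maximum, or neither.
f'(x) = 2*(-x^2 + 2*x*(x - 2) - 6)/(x^2 + 6)^2

Solve f'(x) = 0:
  f'(x) = 2*(x^2 - 4*x - 6)/(x^2 + 6)^2; the denominator is positive wherever f is defined, so f'(x) = 0 ⇔ 2*x^2 - 8*x - 12 = 0.
  Factor: 2*x^2 - 8*x - 12 = 2*(x^2 - 4*x - 6); x^2 - 4*x - 6 = 0 has no rational roots; quadratic formula: x = (4 ± √40)/2.
  ⇒ x = 2 - sqrt(10) ≈ -1.1623, 2 + sqrt(10) ≈ 5.1623

f''(x) = 4*(4*x^2*(2 - x) + (3*x - 2)*(x^2 + 6))/(x^2 + 6)^3
Second-derivative test at each critical point:
  f''(-1.1623) = -0.2341 < 0 → local maximum
  f''(5.1623) = 0.0119 > 0 → local minimum

Critical points: x = 2 - sqrt(10) ≈ -1.1623 (local maximum); x = 2 + sqrt(10) ≈ 5.1623 (local minimum)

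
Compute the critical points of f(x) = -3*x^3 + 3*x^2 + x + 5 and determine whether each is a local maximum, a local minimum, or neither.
f'(x) = -9*x^2 + 6*x + 1

Solve f'(x) = 0:
  9*x^2 - 6*x - 1 = 0 has no rational roots; quadratic formula: x = (6 ± √72)/18.
  ⇒ x = 1/3 - sqrt(2)/3 ≈ -0.1381, 1/3 + sqrt(2)/3 ≈ 0.8047

f''(x) = 6 - 18*x
Second-derivative test at each critical point:
  f''(-0.1381) = 8.4853 > 0 → local minimum
  f''(0.8047) = -8.4853 < 0 → local maximum

Critical points: x = 1/3 - sqrt(2)/3 ≈ -0.1381 (local minimum); x = 1/3 + sqrt(2)/3 ≈ 0.8047 (local maximum)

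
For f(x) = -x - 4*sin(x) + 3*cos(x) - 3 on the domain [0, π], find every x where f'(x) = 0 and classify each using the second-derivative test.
f'(x) = -3*sin(x) - 4*cos(x) - 1

Solve f'(x) = 0 on [0, π]:
  f'(x) = 0 ⇔ -3*sin(x) - 4*cos(x) = 1. Write the left side as R·cos(x + φ) with R = √((-4)² + 3²) = 5, cos φ = -4/5, sin φ = 3/5; then cos(x + φ) = 1/5. Solve for x and keep the solutions lying in [0, π].
  ⇒ x = atan((-3 + 8*sqrt(6))/(-6*sqrt(6) - 4)) + pi ≈ 2.4157

f''(x) = 4*sin(x) - 3*cos(x)
Second-derivative test at each critical point:
  f''(2.4157) = 4.8990 > 0 → local minimum

Critical points: x = atan((-3 + 8*sqrt(6))/(-6*sqrt(6) - 4)) + pi ≈ 2.4157 (local minimum)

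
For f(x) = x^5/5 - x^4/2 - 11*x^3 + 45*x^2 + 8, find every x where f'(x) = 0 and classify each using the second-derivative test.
f'(x) = x*(x^3 - 2*x^2 - 33*x + 90)

Solve f'(x) = 0:
  Factor: x^4 - 2*x^3 - 33*x^2 + 90*x = x*(x - 5)*(x - 3)*(x + 6) = 0.
  ⇒ x = -6, 0, 3, 5

f''(x) = 4*x^3 - 6*x^2 - 66*x + 90
Second-derivative test at each critical point:
  f''(-6) = -594 < 0 → local maximum
  f''(0) = 90 > 0 → local minimum
  f''(3) = -54 < 0 → local maximum
  f''(5) = 110 > 0 → local minimum

Critical points: x = -6 (local maximum); x = 0 (local minimum); x = 3 (local maximum); x = 5 (local minimum)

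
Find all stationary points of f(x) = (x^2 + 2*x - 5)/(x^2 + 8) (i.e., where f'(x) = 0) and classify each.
f'(x) = 2*(-x^2 + 13*x + 8)/(x^4 + 16*x^2 + 64)

Solve f'(x) = 0:
  f'(x) = -2*(x^2 - 13*x - 8)/(x^2 + 8)^2; the denominator is positive wherever f is defined, so f'(x) = 0 ⇔ -2*x^2 + 26*x + 16 = 0.
  Factor: -2*x^2 + 26*x + 16 = -2*(x^2 - 13*x - 8); x^2 - 13*x - 8 = 0 has no rational roots; quadratic formula: x = (13 ± √201)/2.
  ⇒ x = 13/2 - sqrt(201)/2 ≈ -0.5887, 13/2 + sqrt(201)/2 ≈ 13.5887

f''(x) = 2*(2*x^3 - 39*x^2 - 48*x + 104)/(x^6 + 24*x^4 + 192*x^2 + 512)
Second-derivative test at each critical point:
  f''(-0.5887) = 0.4070 > 0 → local minimum
  f''(13.5887) = -0.0008 < 0 → local maximum

Critical points: x = 13/2 - sqrt(201)/2 ≈ -0.5887 (local minimum); x = 13/2 + sqrt(201)/2 ≈ 13.5887 (local maximum)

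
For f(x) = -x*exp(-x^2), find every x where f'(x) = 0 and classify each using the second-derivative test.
f'(x) = (2*x^2 - 1)*exp(-x^2)

Solve f'(x) = 0:
  f'(x) = (2*x^2 - 1)·exp(-x^2) and exp(-x^2) > 0 for every x, so f'(x) = 0 ⇔ 2*x^2 - 1 = 0.
  2*x^2 - 1 = 0 has no rational roots; quadratic formula: x = (0 ± √8)/4.
  ⇒ x = -sqrt(2)/2 ≈ -0.7071, sqrt(2)/2 ≈ 0.7071

f''(x) = (-4*x^3 + 6*x)*exp(-x^2)
Second-derivative test at each critical point:
  f''(-0.7071) = -1.7155 < 0 → local maximum
  f''(0.7071) = 1.7155 > 0 → local minimum

Critical points: x = -sqrt(2)/2 ≈ -0.7071 (local maximum); x = sqrt(2)/2 ≈ 0.7071 (local minimum)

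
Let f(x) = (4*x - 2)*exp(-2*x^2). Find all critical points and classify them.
f'(x) = 4*(-2*x*(2*x - 1) + 1)*exp(-2*x^2)

Solve f'(x) = 0:
  f'(x) = (-16*x^2 + 8*x + 4)·exp(-2*x^2) and exp(-2*x^2) > 0 for every x, so f'(x) = 0 ⇔ -16*x^2 + 8*x + 4 = 0.
  Factor: -16*x^2 + 8*x + 4 = -4*(4*x^2 - 2*x - 1); 4*x^2 - 2*x - 1 = 0 has no rational roots; quadratic formula: x = (2 ± √20)/8.
  ⇒ x = 1/4 - sqrt(5)/4 ≈ -0.3090, 1/4 + sqrt(5)/4 ≈ 0.8090

f''(x) = 8*(4*x^2*(2*x - 1) - 6*x + 1)*exp(-2*x^2)
Second-derivative test at each critical point:
  f''(-0.3090) = 14.7786 > 0 → local minimum
  f''(0.8090) = -4.8314 < 0 → local maximum

Critical points: x = 1/4 - sqrt(5)/4 ≈ -0.3090 (local minimum); x = 1/4 + sqrt(5)/4 ≈ 0.8090 (local maximum)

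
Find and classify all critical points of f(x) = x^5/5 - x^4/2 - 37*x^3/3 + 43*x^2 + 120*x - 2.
f'(x) = x^4 - 2*x^3 - 37*x^2 + 86*x + 120

Solve f'(x) = 0:
  Factor: x^4 - 2*x^3 - 37*x^2 + 86*x + 120 = (x - 5)*(x - 4)*(x + 1)*(x + 6) = 0.
  ⇒ x = -6, -1, 4, 5

f''(x) = 4*x^3 - 6*x^2 - 74*x + 86
Second-derivative test at each critical point:
  f''(-6) = -550 < 0 → local maximum
  f''(-1) = 150 > 0 → local minimum
  f''(4) = -50 < 0 → local maximum
  f''(5) = 66 > 0 → local minimum

Critical points: x = -6 (local maximum); x = -1 (local minimum); x = 4 (local maximum); x = 5 (local minimum)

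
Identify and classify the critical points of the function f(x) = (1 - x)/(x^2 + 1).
f'(x) = (-x^2 + 2*x*(x - 1) - 1)/(x^2 + 1)^2

Solve f'(x) = 0:
  f'(x) = (x^2 - 2*x - 1)/(x^2 + 1)^2; the denominator is positive wherever f is defined, so f'(x) = 0 ⇔ x^2 - 2*x - 1 = 0.
  x^2 - 2*x - 1 = 0 has no rational roots; quadratic formula: x = (2 ± √8)/2.
  ⇒ x = 1 - sqrt(2) ≈ -0.4142, 1 + sqrt(2) ≈ 2.4142

f''(x) = 2*(4*x^2*(1 - x) + (3*x - 1)*(x^2 + 1))/(x^2 + 1)^3
Second-derivative test at each critical point:
  f''(-0.4142) = -2.0607 < 0 → local maximum
  f''(2.4142) = 0.0607 > 0 → local minimum

Critical points: x = 1 - sqrt(2) ≈ -0.4142 (local maximum); x = 1 + sqrt(2) ≈ 2.4142 (local minimum)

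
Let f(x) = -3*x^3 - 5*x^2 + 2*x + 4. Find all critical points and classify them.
f'(x) = -9*x^2 - 10*x + 2

Solve f'(x) = 0:
  9*x^2 + 10*x - 2 = 0 has no rational roots; quadratic formula: x = (-10 ± √172)/18.
  ⇒ x = -sqrt(43)/9 - 5/9 ≈ -1.2842, -5/9 + sqrt(43)/9 ≈ 0.1730

f''(x) = -18*x - 10
Second-derivative test at each critical point:
  f''(-1.2842) = 13.1149 > 0 → local minimum
  f''(0.1730) = -13.1149 < 0 → local maximum

Critical points: x = -sqrt(43)/9 - 5/9 ≈ -1.2842 (local minimum); x = -5/9 + sqrt(43)/9 ≈ 0.1730 (local maximum)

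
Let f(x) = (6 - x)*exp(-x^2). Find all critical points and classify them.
f'(x) = (2*x*(x - 6) - 1)*exp(-x^2)

Solve f'(x) = 0:
  f'(x) = (2*x^2 - 12*x - 1)·exp(-x^2) and exp(-x^2) > 0 for every x, so f'(x) = 0 ⇔ 2*x^2 - 12*x - 1 = 0.
  2*x^2 - 12*x - 1 = 0 has no rational roots; quadratic formula: x = (12 ± √152)/4.
  ⇒ x = 3 - sqrt(38)/2 ≈ -0.0822, 3 + sqrt(38)/2 ≈ 6.0822

f''(x) = 2*(2*x^2*(6 - x) + 3*x - 6)*exp(-x^2)
Second-derivative test at each critical point:
  f''(-0.0822) = -12.2458 < 0 → local maximum
  f''(6.0822) = 1.059e-15 > 0 → local minimum

Critical points: x = 3 - sqrt(38)/2 ≈ -0.0822 (local maximum); x = 3 + sqrt(38)/2 ≈ 6.0822 (local minimum)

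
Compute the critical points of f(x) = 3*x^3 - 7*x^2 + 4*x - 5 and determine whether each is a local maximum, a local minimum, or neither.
f'(x) = 9*x^2 - 14*x + 4

Solve f'(x) = 0:
  9*x^2 - 14*x + 4 = 0 has no rational roots; quadratic formula: x = (14 ± √52)/18.
  ⇒ x = 7/9 - sqrt(13)/9 ≈ 0.3772, sqrt(13)/9 + 7/9 ≈ 1.1784

f''(x) = 18*x - 14
Second-derivative test at each critical point:
  f''(0.3772) = -7.2111 < 0 → local maximum
  f''(1.1784) = 7.2111 > 0 → local minimum

Critical points: x = 7/9 - sqrt(13)/9 ≈ 0.3772 (local maximum); x = sqrt(13)/9 + 7/9 ≈ 1.1784 (local minimum)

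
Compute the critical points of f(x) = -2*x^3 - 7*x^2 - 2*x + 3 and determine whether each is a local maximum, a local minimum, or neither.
f'(x) = -6*x^2 - 14*x - 2

Solve f'(x) = 0:
  Factor: -6*x^2 - 14*x - 2 = -2*(3*x^2 + 7*x + 1); 3*x^2 + 7*x + 1 = 0 has no rational roots; quadratic formula: x = (-7 ± √37)/6.
  ⇒ x = -7/6 - sqrt(37)/6 ≈ -2.1805, -7/6 + sqrt(37)/6 ≈ -0.1529

f''(x) = -12*x - 14
Second-derivative test at each critical point:
  f''(-2.1805) = 12.1655 > 0 → local minimum
  f''(-0.1529) = -12.1655 < 0 → local maximum

Critical points: x = -7/6 - sqrt(37)/6 ≈ -2.1805 (local minimum); x = -7/6 + sqrt(37)/6 ≈ -0.1529 (local maximum)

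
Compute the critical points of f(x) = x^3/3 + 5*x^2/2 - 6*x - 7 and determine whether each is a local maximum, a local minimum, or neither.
f'(x) = x^2 + 5*x - 6

Solve f'(x) = 0:
  Factor: x^2 + 5*x - 6 = (x - 1)*(x + 6) = 0.
  ⇒ x = -6, 1

f''(x) = 2*x + 5
Second-derivative test at each critical point:
  f''(-6) = -7 < 0 → local maximum
  f''(1) = 7 > 0 → local minimum

Critical points: x = -6 (local maximum); x = 1 (local minimum)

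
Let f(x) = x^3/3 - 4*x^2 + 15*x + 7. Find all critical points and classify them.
f'(x) = x^2 - 8*x + 15

Solve f'(x) = 0:
  Factor: x^2 - 8*x + 15 = (x - 5)*(x - 3) = 0.
  ⇒ x = 3, 5

f''(x) = 2*x - 8
Second-derivative test at each critical point:
  f''(3) = -2 < 0 → local maximum
  f''(5) = 2 > 0 → local minimum

Critical points: x = 3 (local maximum); x = 5 (local minimum)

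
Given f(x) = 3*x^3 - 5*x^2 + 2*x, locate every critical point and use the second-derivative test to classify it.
f'(x) = 9*x^2 - 10*x + 2

Solve f'(x) = 0:
  9*x^2 - 10*x + 2 = 0 has no rational roots; quadratic formula: x = (10 ± √28)/18.
  ⇒ x = 5/9 - sqrt(7)/9 ≈ 0.2616, sqrt(7)/9 + 5/9 ≈ 0.8495

f''(x) = 18*x - 10
Second-derivative test at each critical point:
  f''(0.2616) = -5.2915 < 0 → local maximum
  f''(0.8495) = 5.2915 > 0 → local minimum

Critical points: x = 5/9 - sqrt(7)/9 ≈ 0.2616 (local maximum); x = sqrt(7)/9 + 5/9 ≈ 0.8495 (local minimum)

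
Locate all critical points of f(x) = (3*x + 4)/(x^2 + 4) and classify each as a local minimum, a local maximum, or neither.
f'(x) = (-3*x^2 - 8*x + 12)/(x^4 + 8*x^2 + 16)

Solve f'(x) = 0:
  f'(x) = -(3*x^2 + 8*x - 12)/(x^2 + 4)^2; the denominator is positive wherever f is defined, so f'(x) = 0 ⇔ -3*x^2 - 8*x + 12 = 0.
  3*x^2 + 8*x - 12 = 0 has no rational roots; quadratic formula: x = (-8 ± √208)/6.
  ⇒ x = -2*sqrt(13)/3 - 4/3 ≈ -3.7370, -4/3 + 2*sqrt(13)/3 ≈ 1.0704

f''(x) = 2*(4*x^2*(3*x + 4) - (9*x + 4)*(x^2 + 4))/(x^2 + 4)^3
Second-derivative test at each critical point:
  f''(-3.7370) = 0.0447 > 0 → local minimum
  f''(1.0704) = -0.5447 < 0 → local maximum

Critical points: x = -2*sqrt(13)/3 - 4/3 ≈ -3.7370 (local minimum); x = -4/3 + 2*sqrt(13)/3 ≈ 1.0704 (local maximum)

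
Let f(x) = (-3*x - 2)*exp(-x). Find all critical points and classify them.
f'(x) = (3*x - 1)*exp(-x)

Solve f'(x) = 0:
  f'(x) = (3*x - 1)·exp(-x) and exp(-x) > 0 for every x, so f'(x) = 0 ⇔ 3*x - 1 = 0.
  3*x - 1 = 0.
  ⇒ x = 1/3

f''(x) = (4 - 3*x)*exp(-x)
Second-derivative test at each critical point:
  f''(1/3) = 2.1496 > 0 → local minimum

Critical points: x = 1/3 (local minimum)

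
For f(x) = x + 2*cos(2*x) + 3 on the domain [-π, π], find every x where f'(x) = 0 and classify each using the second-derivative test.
f'(x) = 1 - 4*sin(2*x)

Solve f'(x) = 0 on [-π, π]:
  f'(x) = 0 ⇔ sin(2*x) = 1/4, i.e. 2*x = arcsin(1/4) + 2nπ or 2*x = π − arcsin(1/4) + 2nπ; keep the solutions lying in [-π, π].
  ⇒ x = -pi + asin(1/4)/2 ≈ -3.0153, -pi/2 - asin(1/4)/2 ≈ -1.6971, asin(1/4)/2 ≈ 0.1263, -asin(1/4)/2 + pi/2 ≈ 1.4445

f''(x) = -8*cos(2*x)
Second-derivative test at each critical point:
  f''(-3.0153) = -7.7460 < 0 → local maximum
  f''(-1.6971) = 7.7460 > 0 → local minimum
  f''(0.1263) = -7.7460 < 0 → local maximum
  f''(1.4445) = 7.7460 > 0 → local minimum

Critical points: x = -pi + asin(1/4)/2 ≈ -3.0153 (local maximum); x = -pi/2 - asin(1/4)/2 ≈ -1.6971 (local minimum); x = asin(1/4)/2 ≈ 0.1263 (local maximum); x = -asin(1/4)/2 + pi/2 ≈ 1.4445 (local minimum)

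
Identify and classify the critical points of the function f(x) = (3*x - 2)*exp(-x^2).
f'(x) = (-2*x*(3*x - 2) + 3)*exp(-x^2)

Solve f'(x) = 0:
  f'(x) = (-6*x^2 + 4*x + 3)·exp(-x^2) and exp(-x^2) > 0 for every x, so f'(x) = 0 ⇔ -6*x^2 + 4*x + 3 = 0.
  6*x^2 - 4*x - 3 = 0 has no rational roots; quadratic formula: x = (4 ± √88)/12.
  ⇒ x = 1/3 - sqrt(22)/6 ≈ -0.4484, 1/3 + sqrt(22)/6 ≈ 1.1151

f''(x) = 2*(2*x^2*(3*x - 2) - 9*x + 2)*exp(-x^2)
Second-derivative test at each critical point:
  f''(-0.4484) = 7.6722 > 0 → local minimum
  f''(1.1151) = -2.7055 < 0 → local maximum

Critical points: x = 1/3 - sqrt(22)/6 ≈ -0.4484 (local minimum); x = 1/3 + sqrt(22)/6 ≈ 1.1151 (local maximum)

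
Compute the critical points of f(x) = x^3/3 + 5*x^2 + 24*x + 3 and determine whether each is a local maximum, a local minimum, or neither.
f'(x) = x^2 + 10*x + 24

Solve f'(x) = 0:
  Factor: x^2 + 10*x + 24 = (x + 4)*(x + 6) = 0.
  ⇒ x = -6, -4

f''(x) = 2*x + 10
Second-derivative test at each critical point:
  f''(-6) = -2 < 0 → local maximum
  f''(-4) = 2 > 0 → local minimum

Critical points: x = -6 (local maximum); x = -4 (local minimum)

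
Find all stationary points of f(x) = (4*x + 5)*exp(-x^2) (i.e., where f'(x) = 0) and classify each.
f'(x) = 2*(-x*(4*x + 5) + 2)*exp(-x^2)

Solve f'(x) = 0:
  f'(x) = (-8*x^2 - 10*x + 4)·exp(-x^2) and exp(-x^2) > 0 for every x, so f'(x) = 0 ⇔ -8*x^2 - 10*x + 4 = 0.
  Factor: -8*x^2 - 10*x + 4 = -2*(4*x^2 + 5*x - 2); 4*x^2 + 5*x - 2 = 0 has no rational roots; quadratic formula: x = (-5 ± √57)/8.
  ⇒ x = -sqrt(57)/8 - 5/8 ≈ -1.5687, -5/8 + sqrt(57)/8 ≈ 0.3187

f''(x) = 2*(2*x^2*(4*x + 5) - 12*x - 5)*exp(-x^2)
Second-derivative test at each critical point:
  f''(-1.5687) = 1.2889 > 0 → local minimum
  f''(0.3187) = -13.6411 < 0 → local maximum

Critical points: x = -sqrt(57)/8 - 5/8 ≈ -1.5687 (local minimum); x = -5/8 + sqrt(57)/8 ≈ 0.3187 (local maximum)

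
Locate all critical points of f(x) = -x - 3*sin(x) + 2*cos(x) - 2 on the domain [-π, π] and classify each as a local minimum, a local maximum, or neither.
f'(x) = -2*sin(x) - 3*cos(x) - 1

Solve f'(x) = 0 on [-π, π]:
  f'(x) = 0 ⇔ -2*sin(x) - 3*cos(x) = 1. Write the left side as R·cos(x + φ) with R = √((-3)² + 2²) = sqrt(13), cos φ = -3*sqrt(13)/13, sin φ = 2*sqrt(13)/13; then cos(x + φ) = sqrt(13)/13. Solve for x and keep the solutions lying in [-π, π].
  ⇒ x = atan((-6*sqrt(3) - 2)/(-3 + 4*sqrt(3))) ≈ -1.2638, atan((-2 + 6*sqrt(3))/(-4*sqrt(3) - 3)) + pi ≈ 2.4398

f''(x) = 3*sin(x) - 2*cos(x)
Second-derivative test at each critical point:
  f''(-1.2638) = -3.4641 < 0 → local maximum
  f''(2.4398) = 3.4641 > 0 → local minimum

Critical points: x = atan((-6*sqrt(3) - 2)/(-3 + 4*sqrt(3))) ≈ -1.2638 (local maximum); x = atan((-2 + 6*sqrt(3))/(-4*sqrt(3) - 3)) + pi ≈ 2.4398 (local minimum)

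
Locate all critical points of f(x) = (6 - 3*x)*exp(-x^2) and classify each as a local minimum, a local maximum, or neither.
f'(x) = 3*(2*x*(x - 2) - 1)*exp(-x^2)

Solve f'(x) = 0:
  f'(x) = (6*x^2 - 12*x - 3)·exp(-x^2) and exp(-x^2) > 0 for every x, so f'(x) = 0 ⇔ 6*x^2 - 12*x - 3 = 0.
  Factor: 6*x^2 - 12*x - 3 = 3*(2*x^2 - 4*x - 1); 2*x^2 - 4*x - 1 = 0 has no rational roots; quadratic formula: x = (4 ± √24)/4.
  ⇒ x = 1 - sqrt(6)/2 ≈ -0.2247, 1 + sqrt(6)/2 ≈ 2.2247

f''(x) = 6*(2*x^2*(2 - x) + 3*x - 2)*exp(-x^2)
Second-derivative test at each critical point:
  f''(-0.2247) = -13.9730 < 0 → local maximum
  f''(2.2247) = 0.1042 > 0 → local minimum

Critical points: x = 1 - sqrt(6)/2 ≈ -0.2247 (local maximum); x = 1 + sqrt(6)/2 ≈ 2.2247 (local minimum)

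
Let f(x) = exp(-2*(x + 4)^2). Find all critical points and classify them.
f'(x) = 4*(-x - 4)*exp(-2*(x + 4)^2)

Solve f'(x) = 0:
  f'(x) = (-4*x - 16)·exp(-2*(x + 4)^2) and exp(-2*(x + 4)^2) > 0 for every x, so f'(x) = 0 ⇔ -4*x - 16 = 0.
  Factor: -4*x - 16 = -4*(x + 4) = 0.
  ⇒ x = -4

f''(x) = 4*(4*(x + 4)^2 - 1)*exp(-2*(x + 4)^2)
Second-derivative test at each critical point:
  f''(-4) = -4 < 0 → local maximum

Critical points: x = -4 (local maximum)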